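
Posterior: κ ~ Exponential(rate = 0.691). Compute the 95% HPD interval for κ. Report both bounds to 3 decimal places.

[0.000, 4.335]

The exponential density is strictly decreasing on [0, ∞), so the HPD interval is anchored at 0: [0, q] with P(κ ≤ q) = 0.95.
q = −ln(1 − 0.95) / 0.691 = 2.9957 / 0.691 = 4.335.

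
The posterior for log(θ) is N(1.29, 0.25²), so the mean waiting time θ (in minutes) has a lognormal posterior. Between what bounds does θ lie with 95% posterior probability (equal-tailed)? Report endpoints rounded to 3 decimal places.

On the log scale the 95% interval is 1.29 ± 1.960 × 0.25 = [0.8000, 1.7800].
Exponentiate: [e^0.8000, e^1.7800] = [2.226, 5.930].

[2.226, 5.930]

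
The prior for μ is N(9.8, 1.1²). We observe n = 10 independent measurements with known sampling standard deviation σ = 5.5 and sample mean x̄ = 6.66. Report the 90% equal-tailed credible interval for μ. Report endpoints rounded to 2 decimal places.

Posterior precision = 1/1.1² + 10/5.5² = 0.8264 + 0.3306 = 1.1570, so posterior SD = 0.9297.
Posterior mean = (9.8/1.1² + 10·6.66/5.5²) / 1.1570 = 8.9029.
Interval: 8.9029 ± 1.645 × 0.9297 → [7.37, 10.43].

[7.37, 10.43]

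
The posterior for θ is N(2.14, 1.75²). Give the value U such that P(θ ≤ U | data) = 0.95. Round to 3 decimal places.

5.018

Need U with P(θ ≤ U) = 0.95: U = 2.14 + z_{0.05}·1.75.
z = 1.645; U = 2.14 + 1.645 × 1.75 = 5.018.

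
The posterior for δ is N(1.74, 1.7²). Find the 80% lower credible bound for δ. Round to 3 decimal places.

Need L with P(δ ≥ L) = 0.80: L = 1.74 − z_{0.2}·1.7.
z = 0.842; L = 1.74 − 0.842 × 1.7 = 0.309.

0.309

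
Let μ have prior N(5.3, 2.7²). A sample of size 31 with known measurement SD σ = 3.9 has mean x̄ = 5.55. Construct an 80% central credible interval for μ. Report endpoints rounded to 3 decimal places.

[4.665, 6.403]

Posterior precision = 1/2.7² + 31/3.9² = 0.1372 + 2.0381 = 2.1753, so posterior SD = 0.6780.
Posterior mean = (5.3/2.7² + 31·5.55/3.9²) / 2.1753 = 5.5342.
Interval: 5.5342 ± 1.282 × 0.6780 → [4.665, 6.403].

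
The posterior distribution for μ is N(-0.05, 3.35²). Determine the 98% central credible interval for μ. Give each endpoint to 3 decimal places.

[-7.843, 7.743]

The posterior is symmetric, so the 98% equal-tailed interval is μ = -0.05 ± z·3.35 with z = 2.326.
Half-width: 2.326 × 3.35 = 7.793.
-0.05 − 7.793 = -7.843; -0.05 + 7.793 = 7.743.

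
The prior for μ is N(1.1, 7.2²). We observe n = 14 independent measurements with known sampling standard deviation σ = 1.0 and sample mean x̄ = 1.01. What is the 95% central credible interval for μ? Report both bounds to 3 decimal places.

Posterior precision = 1/7.2² + 14/1.0² = 0.0193 + 14.0000 = 14.0193, so posterior SD = 0.2671.
Posterior mean = (1.1/7.2² + 14·1.01/1.0²) / 14.0193 = 1.0101.
Interval: 1.0101 ± 1.960 × 0.2671 → [0.487, 1.534].

[0.487, 1.534]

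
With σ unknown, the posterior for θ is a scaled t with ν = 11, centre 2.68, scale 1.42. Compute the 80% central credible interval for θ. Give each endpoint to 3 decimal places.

The t_11 distribution is symmetric; the 80% interval is 2.68 ± t·1.42 with t_{0.9,11} = 1.363.
Half-width: 1.363 × 1.42 = 1.936.
2.68 − 1.936 = 0.744; 2.68 + 1.936 = 4.616.

[0.744, 4.616]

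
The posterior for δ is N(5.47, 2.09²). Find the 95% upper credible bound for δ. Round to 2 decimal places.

8.91

Need U with P(δ ≤ U) = 0.95: U = 5.47 + z_{0.05}·2.09.
z = 1.645; U = 5.47 + 1.645 × 2.09 = 8.91.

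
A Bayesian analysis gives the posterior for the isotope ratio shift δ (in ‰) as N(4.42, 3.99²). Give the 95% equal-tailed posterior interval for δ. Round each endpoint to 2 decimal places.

The posterior is symmetric, so the 95% equal-tailed interval is δ = 4.42 ± z·3.99 with z = 1.960.
Half-width: 1.960 × 3.99 = 7.82.
4.42 − 7.82 = -3.40; 4.42 + 7.82 = 12.24.

[-3.40, 12.24]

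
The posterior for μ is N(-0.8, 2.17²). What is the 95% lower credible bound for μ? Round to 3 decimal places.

-4.369

Need L with P(μ ≥ L) = 0.95: L = -0.8 − z_{0.05}·2.17.
z = 1.645; L = -0.8 − 1.645 × 2.17 = -4.369.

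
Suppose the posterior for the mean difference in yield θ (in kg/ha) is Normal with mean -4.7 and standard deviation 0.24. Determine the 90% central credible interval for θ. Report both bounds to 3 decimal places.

The posterior is symmetric, so the 90% equal-tailed interval is θ = -4.7 ± z·0.24 with z = 1.645.
Half-width: 1.645 × 0.24 = 0.395.
-4.7 − 0.395 = -5.095; -4.7 + 0.395 = -4.305.

[-5.095, -4.305]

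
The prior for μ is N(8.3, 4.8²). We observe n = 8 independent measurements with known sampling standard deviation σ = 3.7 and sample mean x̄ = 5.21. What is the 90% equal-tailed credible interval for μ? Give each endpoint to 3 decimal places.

Posterior precision = 1/4.8² + 8/3.7² = 0.0434 + 0.5844 = 0.6278, so posterior SD = 1.2621.
Posterior mean = (8.3/4.8² + 8·5.21/3.7²) / 0.6278 = 5.4236.
Interval: 5.4236 ± 1.645 × 1.2621 → [3.348, 7.500].

[3.348, 7.500]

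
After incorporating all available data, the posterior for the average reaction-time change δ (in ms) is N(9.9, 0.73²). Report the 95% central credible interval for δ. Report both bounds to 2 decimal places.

The posterior is symmetric, so the 95% equal-tailed interval is δ = 9.9 ± z·0.73 with z = 1.960.
Half-width: 1.960 × 0.73 = 1.43.
9.9 − 1.43 = 8.47; 9.9 + 1.43 = 11.33.

[8.47, 11.33]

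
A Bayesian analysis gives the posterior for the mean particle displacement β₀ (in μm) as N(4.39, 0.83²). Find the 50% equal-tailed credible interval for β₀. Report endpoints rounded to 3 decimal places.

The posterior is symmetric, so the 50% equal-tailed interval is β₀ = 4.39 ± z·0.83 with z = 0.674.
Half-width: 0.674 × 0.83 = 0.560.
4.39 − 0.560 = 3.830; 4.39 + 0.560 = 4.950.

[3.830, 4.950]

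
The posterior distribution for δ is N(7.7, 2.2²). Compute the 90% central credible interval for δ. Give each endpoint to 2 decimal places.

The posterior is symmetric, so the 90% equal-tailed interval is δ = 7.7 ± z·2.2 with z = 1.645.
Half-width: 1.645 × 2.2 = 3.62.
7.7 − 3.62 = 4.08; 7.7 + 3.62 = 11.32.

[4.08, 11.32]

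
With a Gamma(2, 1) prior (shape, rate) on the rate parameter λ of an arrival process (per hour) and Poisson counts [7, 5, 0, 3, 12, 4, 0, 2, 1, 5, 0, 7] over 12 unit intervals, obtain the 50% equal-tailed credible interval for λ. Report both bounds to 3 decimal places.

Posterior: Gamma(2+46, 1+12) = Gamma(48, 13) (shape, rate).
Equal-tailed 50% interval: Gamma(48, 13) quantiles at 0.25 and 0.75.
Posterior mean ≈ 3.692, SD ≈ 0.533; a Normal approximation gives roughly [3.333, 4.052].
Exact: lower = 3.320; upper = 4.036.

[3.320, 4.036]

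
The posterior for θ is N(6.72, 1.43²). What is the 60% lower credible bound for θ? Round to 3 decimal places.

Need L with P(θ ≥ L) = 0.60: L = 6.72 − z_{0.4}·1.43.
z = 0.253; L = 6.72 − 0.253 × 1.43 = 6.358.

6.358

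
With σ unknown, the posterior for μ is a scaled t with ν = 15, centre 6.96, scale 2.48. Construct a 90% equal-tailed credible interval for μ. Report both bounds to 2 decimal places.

The t_15 distribution is symmetric; the 90% interval is 6.96 ± t·2.48 with t_{0.95,15} = 1.753.
Half-width: 1.753 × 2.48 = 4.35.
6.96 − 4.35 = 2.61; 6.96 + 4.35 = 11.31.

[2.61, 11.31]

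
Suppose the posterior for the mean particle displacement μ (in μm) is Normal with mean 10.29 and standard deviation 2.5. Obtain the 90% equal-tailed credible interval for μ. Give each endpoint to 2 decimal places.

[6.18, 14.40]

The posterior is symmetric, so the 90% equal-tailed interval is μ = 10.29 ± z·2.5 with z = 1.645.
Half-width: 1.645 × 2.5 = 4.11.
10.29 − 4.11 = 6.18; 10.29 + 4.11 = 14.40.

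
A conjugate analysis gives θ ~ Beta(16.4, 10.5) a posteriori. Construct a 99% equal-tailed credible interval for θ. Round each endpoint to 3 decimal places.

[0.365, 0.825]

Posterior: Beta(16.4, 10.5).
Equal-tailed 99% interval: the 0.005 and 0.995 quantiles of Beta(16.4, 10.5).
Posterior mean ≈ 0.610, SD ≈ 0.092; a Normal approximation gives roughly [0.372, 0.848].
Exact: F⁻¹(0.005) = 0.365; F⁻¹(0.995) = 0.825.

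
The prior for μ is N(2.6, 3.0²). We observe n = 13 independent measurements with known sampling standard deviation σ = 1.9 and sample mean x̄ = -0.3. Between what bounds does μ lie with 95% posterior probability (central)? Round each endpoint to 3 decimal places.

[-1.230, 0.804]

Posterior precision = 1/3.0² + 13/1.9² = 0.1111 + 3.6011 = 3.7122, so posterior SD = 0.5190.
Posterior mean = (2.6/3.0² + 13·-0.3/1.9²) / 3.7122 = -0.2132.
Interval: -0.2132 ± 1.960 × 0.5190 → [-1.230, 0.804].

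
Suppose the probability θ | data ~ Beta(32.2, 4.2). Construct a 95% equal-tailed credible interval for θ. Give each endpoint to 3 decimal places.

Posterior: Beta(32.2, 4.2).
Equal-tailed 95% interval: the 0.025 and 0.975 quantiles of Beta(32.2, 4.2).
Posterior mean ≈ 0.885, SD ≈ 0.052; a Normal approximation gives roughly [0.782, 0.987].
Exact: F⁻¹(0.025) = 0.764; F⁻¹(0.975) = 0.965.

[0.764, 0.965]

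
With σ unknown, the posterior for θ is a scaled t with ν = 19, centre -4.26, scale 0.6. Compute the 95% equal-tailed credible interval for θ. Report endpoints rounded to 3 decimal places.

The t_19 distribution is symmetric; the 95% interval is -4.26 ± t·0.6 with t_{0.975,19} = 2.093.
Half-width: 2.093 × 0.6 = 1.256.
-4.26 − 1.256 = -5.516; -4.26 + 1.256 = -3.004.

[-5.516, -3.004]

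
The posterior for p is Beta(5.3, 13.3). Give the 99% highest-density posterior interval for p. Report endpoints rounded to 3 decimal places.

The posterior is unimodal and skewed, so the HPD interval has equal density at both endpoints and is the shortest 99% interval.
Solving f(0.065) = f(0.559) with F(0.559) − F(0.065) = 0.99 gives [0.065, 0.559].
For comparison, the equal-tailed interval is [0.076, 0.576]; the HPD is narrower and shifted toward the mode.

[0.065, 0.559]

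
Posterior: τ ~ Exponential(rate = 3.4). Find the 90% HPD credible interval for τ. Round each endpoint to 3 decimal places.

The exponential density is strictly decreasing on [0, ∞), so the HPD interval is anchored at 0: [0, q] with P(τ ≤ q) = 0.90.
q = −ln(1 − 0.90) / 3.4 = 2.3026 / 3.4 = 0.677.

[0.000, 0.677]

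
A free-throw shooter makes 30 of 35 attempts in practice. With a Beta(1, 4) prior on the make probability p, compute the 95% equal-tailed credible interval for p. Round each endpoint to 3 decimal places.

[0.635, 0.889]

Posterior: Beta(1+30, 4+5) = Beta(31, 9).
Equal-tailed 95% interval: the 0.025 and 0.975 quantiles of Beta(31, 9).
Posterior mean ≈ 0.775, SD ≈ 0.065; a Normal approximation gives roughly [0.647, 0.903].
Exact: F⁻¹(0.025) = 0.635; F⁻¹(0.975) = 0.889.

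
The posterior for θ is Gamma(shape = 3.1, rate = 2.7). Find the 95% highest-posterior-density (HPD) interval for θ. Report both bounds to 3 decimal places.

[0.126, 2.429]

The posterior is unimodal and skewed, so the HPD interval has equal density at both endpoints and is the shortest 95% interval.
Solving f(0.126) = f(2.429) with F(2.429) − F(0.126) = 0.95 gives [0.126, 2.429].
For comparison, the equal-tailed interval is [0.245, 2.734]; the HPD is narrower and shifted toward the mode.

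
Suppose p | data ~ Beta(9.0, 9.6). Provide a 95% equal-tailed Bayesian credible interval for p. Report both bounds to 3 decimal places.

Posterior: Beta(9.0, 9.6).
Equal-tailed 95% interval: the 0.025 and 0.975 quantiles of Beta(9.0, 9.6).
Posterior mean ≈ 0.484, SD ≈ 0.113; a Normal approximation gives roughly [0.263, 0.705].
Exact: F⁻¹(0.025) = 0.267; F⁻¹(0.975) = 0.704.

[0.267, 0.704]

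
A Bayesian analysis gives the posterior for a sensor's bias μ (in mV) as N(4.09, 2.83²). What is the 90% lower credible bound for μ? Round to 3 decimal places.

0.463

Need L with P(μ ≥ L) = 0.90: L = 4.09 − z_{0.1}·2.83.
z = 1.282; L = 4.09 − 1.282 × 2.83 = 0.463.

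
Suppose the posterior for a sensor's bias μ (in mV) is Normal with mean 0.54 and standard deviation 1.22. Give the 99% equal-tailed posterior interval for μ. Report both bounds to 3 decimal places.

[-2.603, 3.683]

The posterior is symmetric, so the 99% equal-tailed interval is μ = 0.54 ± z·1.22 with z = 2.576.
Half-width: 2.576 × 1.22 = 3.143.
0.54 − 3.143 = -2.603; 0.54 + 3.143 = 3.683.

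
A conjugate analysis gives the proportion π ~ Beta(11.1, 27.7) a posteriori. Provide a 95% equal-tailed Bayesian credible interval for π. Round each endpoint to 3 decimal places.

Posterior: Beta(11.1, 27.7).
Equal-tailed 95% interval: the 0.025 and 0.975 quantiles of Beta(11.1, 27.7).
Posterior mean ≈ 0.286, SD ≈ 0.072; a Normal approximation gives roughly [0.146, 0.426].
Exact: F⁻¹(0.025) = 0.157; F⁻¹(0.975) = 0.436.

[0.157, 0.436]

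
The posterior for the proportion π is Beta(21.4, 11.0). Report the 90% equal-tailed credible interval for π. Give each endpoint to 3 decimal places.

[0.520, 0.790]

Posterior: Beta(21.4, 11.0).
Equal-tailed 90% interval: the 0.05 and 0.95 quantiles of Beta(21.4, 11.0).
Posterior mean ≈ 0.660, SD ≈ 0.082; a Normal approximation gives roughly [0.526, 0.795].
Exact: F⁻¹(0.05) = 0.520; F⁻¹(0.95) = 0.790.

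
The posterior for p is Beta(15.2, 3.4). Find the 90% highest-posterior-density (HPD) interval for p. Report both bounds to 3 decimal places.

[0.684, 0.956]

The posterior is unimodal and skewed, so the HPD interval has equal density at both endpoints and is the shortest 90% interval.
Solving f(0.684) = f(0.956) with F(0.956) − F(0.684) = 0.90 gives [0.684, 0.956].
For comparison, the equal-tailed interval is [0.656, 0.939]; the HPD is narrower and shifted toward the mode.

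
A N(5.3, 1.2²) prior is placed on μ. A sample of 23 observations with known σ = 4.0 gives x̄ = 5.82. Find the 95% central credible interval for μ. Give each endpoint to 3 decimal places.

Posterior precision = 1/1.2² + 23/4.0² = 0.6944 + 1.4375 = 2.1319, so posterior SD = 0.6849.
Posterior mean = (5.3/1.2² + 23·5.82/4.0²) / 2.1319 = 5.6506.
Interval: 5.6506 ± 1.960 × 0.6849 → [4.308, 6.993].

[4.308, 6.993]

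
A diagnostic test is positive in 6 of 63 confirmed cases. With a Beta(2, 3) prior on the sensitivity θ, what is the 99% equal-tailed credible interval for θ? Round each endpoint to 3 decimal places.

[0.040, 0.237]

Posterior: Beta(2+6, 3+57) = Beta(8, 60).
Equal-tailed 99% interval: the 0.005 and 0.995 quantiles of Beta(8, 60).
Posterior mean ≈ 0.118, SD ≈ 0.039; a Normal approximation gives roughly [0.018, 0.218].
Exact: F⁻¹(0.005) = 0.040; F⁻¹(0.995) = 0.237.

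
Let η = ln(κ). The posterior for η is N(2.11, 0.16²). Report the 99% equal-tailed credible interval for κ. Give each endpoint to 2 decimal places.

On the log scale the 99% interval is 2.11 ± 2.576 × 0.16 = [1.6979, 2.5221].
Exponentiate: [e^1.6979, e^2.5221] = [5.46, 12.46].

[5.46, 12.46]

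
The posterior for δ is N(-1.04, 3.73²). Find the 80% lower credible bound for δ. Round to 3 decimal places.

-4.179

Need L with P(δ ≥ L) = 0.80: L = -1.04 − z_{0.2}·3.73.
z = 0.842; L = -1.04 − 0.842 × 3.73 = -4.179.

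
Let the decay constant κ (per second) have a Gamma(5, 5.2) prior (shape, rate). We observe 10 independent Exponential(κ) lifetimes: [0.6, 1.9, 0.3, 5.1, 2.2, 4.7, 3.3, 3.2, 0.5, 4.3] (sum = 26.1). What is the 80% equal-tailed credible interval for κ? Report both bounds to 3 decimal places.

Posterior: Gamma(5+10, 5.2+26.1) = Gamma(15, 31.3) (shape, rate).
Equal-tailed 80% interval: Gamma(15, 31.3) quantiles at 0.1 and 0.9.
Posterior mean ≈ 0.479, SD ≈ 0.124; a Normal approximation gives roughly [0.321, 0.638].
Exact: lower = 0.329; upper = 0.643.

[0.329, 0.643]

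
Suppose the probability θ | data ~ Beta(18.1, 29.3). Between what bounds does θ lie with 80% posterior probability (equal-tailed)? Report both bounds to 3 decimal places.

[0.293, 0.473]

Posterior: Beta(18.1, 29.3).
Equal-tailed 80% interval: the 0.1 and 0.9 quantiles of Beta(18.1, 29.3).
Posterior mean ≈ 0.382, SD ≈ 0.070; a Normal approximation gives roughly [0.292, 0.471].
Exact: F⁻¹(0.1) = 0.293; F⁻¹(0.9) = 0.473.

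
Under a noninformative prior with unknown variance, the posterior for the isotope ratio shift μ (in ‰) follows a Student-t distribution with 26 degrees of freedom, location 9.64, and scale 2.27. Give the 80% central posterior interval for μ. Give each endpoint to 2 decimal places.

The t_26 distribution is symmetric; the 80% interval is 9.64 ± t·2.27 with t_{0.9,26} = 1.315.
Half-width: 1.315 × 2.27 = 2.98.
9.64 − 2.98 = 6.66; 9.64 + 2.98 = 12.62.

[6.66, 12.62]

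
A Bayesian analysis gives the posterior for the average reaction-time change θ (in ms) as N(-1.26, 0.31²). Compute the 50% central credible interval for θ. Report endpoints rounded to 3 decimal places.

The posterior is symmetric, so the 50% equal-tailed interval is θ = -1.26 ± z·0.31 with z = 0.674.
Half-width: 0.674 × 0.31 = 0.209.
-1.26 − 0.209 = -1.469; -1.26 + 0.209 = -1.051.

[-1.469, -1.051]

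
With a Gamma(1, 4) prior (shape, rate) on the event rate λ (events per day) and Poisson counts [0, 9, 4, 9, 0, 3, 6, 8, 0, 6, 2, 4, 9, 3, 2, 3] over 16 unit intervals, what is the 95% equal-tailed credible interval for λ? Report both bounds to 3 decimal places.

[2.684, 4.310]

Posterior: Gamma(1+68, 4+16) = Gamma(69, 20) (shape, rate).
Equal-tailed 95% interval: Gamma(69, 20) quantiles at 0.025 and 0.975.
Posterior mean ≈ 3.450, SD ≈ 0.415; a Normal approximation gives roughly [2.636, 4.264].
Exact: lower = 2.684; upper = 4.310.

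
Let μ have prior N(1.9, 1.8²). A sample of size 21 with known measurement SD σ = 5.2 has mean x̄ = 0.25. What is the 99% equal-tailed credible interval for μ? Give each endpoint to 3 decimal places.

[-1.753, 3.192]

Posterior precision = 1/1.8² + 21/5.2² = 0.3086 + 0.7766 = 1.0853, so posterior SD = 0.9599.
Posterior mean = (1.9/1.8² + 21·0.25/5.2²) / 1.0853 = 0.7192.
Interval: 0.7192 ± 2.576 × 0.9599 → [-1.753, 3.192].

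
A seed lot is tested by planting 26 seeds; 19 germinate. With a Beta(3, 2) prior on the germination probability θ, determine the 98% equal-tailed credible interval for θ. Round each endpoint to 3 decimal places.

Posterior: Beta(3+19, 2+7) = Beta(22, 9).
Equal-tailed 98% interval: the 0.01 and 0.99 quantiles of Beta(22, 9).
Posterior mean ≈ 0.710, SD ≈ 0.080; a Normal approximation gives roughly [0.523, 0.896].
Exact: F⁻¹(0.01) = 0.507; F⁻¹(0.99) = 0.873.

[0.507, 0.873]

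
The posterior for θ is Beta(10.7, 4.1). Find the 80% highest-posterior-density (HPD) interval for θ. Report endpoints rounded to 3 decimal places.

The posterior is unimodal and skewed, so the HPD interval has equal density at both endpoints and is the shortest 80% interval.
Solving f(0.595) = f(0.881) with F(0.881) − F(0.595) = 0.80 gives [0.595, 0.881].
For comparison, the equal-tailed interval is [0.570, 0.862]; the HPD is narrower and shifted toward the mode.

[0.595, 0.881]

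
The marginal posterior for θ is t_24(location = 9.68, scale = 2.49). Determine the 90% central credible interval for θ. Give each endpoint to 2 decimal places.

[5.42, 13.94]

The t_24 distribution is symmetric; the 90% interval is 9.68 ± t·2.49 with t_{0.95,24} = 1.711.
Half-width: 1.711 × 2.49 = 4.26.
9.68 − 4.26 = 5.42; 9.68 + 4.26 = 13.94.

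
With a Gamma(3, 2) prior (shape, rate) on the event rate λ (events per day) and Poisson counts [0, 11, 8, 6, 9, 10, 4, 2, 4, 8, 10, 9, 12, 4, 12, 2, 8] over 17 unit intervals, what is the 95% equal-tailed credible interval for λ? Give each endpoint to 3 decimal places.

[5.332, 7.609]

Posterior: Gamma(3+119, 2+17) = Gamma(122, 19) (shape, rate).
Equal-tailed 95% interval: Gamma(122, 19) quantiles at 0.025 and 0.975.
Posterior mean ≈ 6.421, SD ≈ 0.581; a Normal approximation gives roughly [5.282, 7.560].
Exact: lower = 5.332; upper = 7.609.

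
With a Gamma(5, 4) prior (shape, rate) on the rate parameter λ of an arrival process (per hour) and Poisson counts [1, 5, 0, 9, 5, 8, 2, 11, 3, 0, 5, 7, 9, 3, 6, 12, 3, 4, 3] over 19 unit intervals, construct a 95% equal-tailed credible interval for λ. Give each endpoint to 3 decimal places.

[3.577, 5.288]

Posterior: Gamma(5+96, 4+19) = Gamma(101, 23) (shape, rate).
Equal-tailed 95% interval: Gamma(101, 23) quantiles at 0.025 and 0.975.
Posterior mean ≈ 4.391, SD ≈ 0.437; a Normal approximation gives roughly [3.535, 5.248].
Exact: lower = 3.577; upper = 5.288.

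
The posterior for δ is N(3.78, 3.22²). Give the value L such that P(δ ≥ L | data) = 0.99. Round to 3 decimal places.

-3.711

Need L with P(δ ≥ L) = 0.99: L = 3.78 − z_{0.01}·3.22.
z = 2.326; L = 3.78 − 2.326 × 3.22 = -3.711.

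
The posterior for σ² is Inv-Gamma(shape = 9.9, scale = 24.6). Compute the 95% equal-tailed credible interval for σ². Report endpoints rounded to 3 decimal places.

Inverse-Gamma(9.9, 24.6) quantiles: F⁻¹(0.025) and F⁻¹(0.975).
Equivalently, 1/σ² ~ Gamma(9.9, rate = 24.6); invert its 0.975 and 0.025 quantiles.
Posterior mean ≈ 2.764, SD ≈ 0.983; a Normal approximation gives roughly [0.837, 4.691].
Exact: lower = 1.451; upper = 5.205.

[1.451, 5.205]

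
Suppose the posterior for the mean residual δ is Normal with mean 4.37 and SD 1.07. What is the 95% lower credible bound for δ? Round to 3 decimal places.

2.610

Need L with P(δ ≥ L) = 0.95: L = 4.37 − z_{0.05}·1.07.
z = 1.645; L = 4.37 − 1.645 × 1.07 = 2.610.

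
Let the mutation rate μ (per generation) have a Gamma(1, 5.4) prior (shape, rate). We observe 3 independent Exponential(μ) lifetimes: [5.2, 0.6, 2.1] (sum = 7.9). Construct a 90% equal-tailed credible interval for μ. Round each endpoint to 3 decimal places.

Posterior: Gamma(1+3, 5.4+7.9) = Gamma(4, 13.3) (shape, rate).
Equal-tailed 90% interval: Gamma(4, 13.3) quantiles at 0.05 and 0.95.
Posterior mean ≈ 0.301, SD ≈ 0.150; a Normal approximation gives roughly [0.053, 0.548].
Exact: lower = 0.103; upper = 0.583.

[0.103, 0.583]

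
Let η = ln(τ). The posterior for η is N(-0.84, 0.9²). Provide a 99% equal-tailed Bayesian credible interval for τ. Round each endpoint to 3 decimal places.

On the log scale the 99% interval is -0.84 ± 2.576 × 0.9 = [-3.1582, 1.4782].
Exponentiate: [e^-3.1582, e^1.4782] = [0.043, 4.385].

[0.043, 4.385]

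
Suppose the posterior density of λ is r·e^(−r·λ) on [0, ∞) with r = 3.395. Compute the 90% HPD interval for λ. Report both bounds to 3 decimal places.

[0.000, 0.678]

The exponential density is strictly decreasing on [0, ∞), so the HPD interval is anchored at 0: [0, q] with P(λ ≤ q) = 0.90.
q = −ln(1 − 0.90) / 3.395 = 2.3026 / 3.395 = 0.678.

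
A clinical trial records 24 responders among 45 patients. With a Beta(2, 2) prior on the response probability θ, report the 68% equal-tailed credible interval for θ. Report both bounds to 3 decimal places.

[0.460, 0.602]

Posterior: Beta(2+24, 2+21) = Beta(26, 23).
Equal-tailed 68% interval: the 0.16 and 0.84 quantiles of Beta(26, 23).
Posterior mean ≈ 0.531, SD ≈ 0.071; a Normal approximation gives roughly [0.460, 0.601].
Exact: F⁻¹(0.16) = 0.460; F⁻¹(0.84) = 0.602.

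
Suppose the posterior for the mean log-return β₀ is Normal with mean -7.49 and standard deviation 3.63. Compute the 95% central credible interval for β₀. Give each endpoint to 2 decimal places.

The posterior is symmetric, so the 95% equal-tailed interval is β₀ = -7.49 ± z·3.63 with z = 1.960.
Half-width: 1.960 × 3.63 = 7.11.
-7.49 − 7.11 = -14.60; -7.49 + 7.11 = -0.38.

[-14.60, -0.38]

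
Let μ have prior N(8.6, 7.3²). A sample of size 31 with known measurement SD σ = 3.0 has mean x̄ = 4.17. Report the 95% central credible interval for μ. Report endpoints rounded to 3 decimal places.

[3.141, 5.247]

Posterior precision = 1/7.3² + 31/3.0² = 0.0188 + 3.4444 = 3.4632, so posterior SD = 0.5374.
Posterior mean = (8.6/7.3² + 31·4.17/3.0²) / 3.4632 = 4.1940.
Interval: 4.1940 ± 1.960 × 0.5374 → [3.141, 5.247].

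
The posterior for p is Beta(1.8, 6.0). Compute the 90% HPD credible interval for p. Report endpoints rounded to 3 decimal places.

The posterior is unimodal and skewed, so the HPD interval has equal density at both endpoints and is the shortest 90% interval.
Solving f(0.013) = f(0.438) with F(0.438) − F(0.013) = 0.90 gives [0.013, 0.438].
For comparison, the equal-tailed interval is [0.043, 0.500]; the HPD is narrower and shifted toward the mode.

[0.013, 0.438]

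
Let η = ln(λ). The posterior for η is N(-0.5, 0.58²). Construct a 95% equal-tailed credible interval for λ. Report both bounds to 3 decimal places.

On the log scale the 95% interval is -0.5 ± 1.960 × 0.58 = [-1.6368, 0.6368].
Exponentiate: [e^-1.6368, e^0.6368] = [0.195, 1.890].

[0.195, 1.890]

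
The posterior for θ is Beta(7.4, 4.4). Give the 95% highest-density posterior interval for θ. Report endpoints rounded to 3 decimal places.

The posterior is unimodal and skewed, so the HPD interval has equal density at both endpoints and is the shortest 95% interval.
Solving f(0.364) = f(0.879) with F(0.879) − F(0.364) = 0.95 gives [0.364, 0.879].
For comparison, the equal-tailed interval is [0.348, 0.866]; the HPD is narrower and shifted toward the mode.

[0.364, 0.879]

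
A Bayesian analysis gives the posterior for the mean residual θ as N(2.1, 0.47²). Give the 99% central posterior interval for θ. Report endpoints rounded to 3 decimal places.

The posterior is symmetric, so the 99% equal-tailed interval is θ = 2.1 ± z·0.47 with z = 2.576.
Half-width: 2.576 × 0.47 = 1.211.
2.1 − 1.211 = 0.889; 2.1 + 1.211 = 3.311.

[0.889, 3.311]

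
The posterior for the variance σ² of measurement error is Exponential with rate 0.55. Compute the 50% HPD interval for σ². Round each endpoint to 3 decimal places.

[0.000, 1.260]

The exponential density is strictly decreasing on [0, ∞), so the HPD interval is anchored at 0: [0, q] with P(σ² ≤ q) = 0.50.
q = −ln(1 − 0.50) / 0.55 = 0.6931 / 0.55 = 1.260.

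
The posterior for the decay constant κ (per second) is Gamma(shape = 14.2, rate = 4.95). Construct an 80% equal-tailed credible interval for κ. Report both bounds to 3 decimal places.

[1.946, 3.877]

Posterior: Gamma(shape 14.2, rate 4.95).
Equal-tailed 80% interval: Gamma(14.2, 4.95) quantiles at 0.1 and 0.9.
Posterior mean ≈ 2.869, SD ≈ 0.761; a Normal approximation gives roughly [1.893, 3.844].
Exact: lower = 1.946; upper = 3.877.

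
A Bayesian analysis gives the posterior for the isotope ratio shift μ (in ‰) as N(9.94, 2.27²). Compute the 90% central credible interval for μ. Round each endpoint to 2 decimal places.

The posterior is symmetric, so the 90% equal-tailed interval is μ = 9.94 ± z·2.27 with z = 1.645.
Half-width: 1.645 × 2.27 = 3.73.
9.94 − 3.73 = 6.21; 9.94 + 3.73 = 13.67.

[6.21, 13.67]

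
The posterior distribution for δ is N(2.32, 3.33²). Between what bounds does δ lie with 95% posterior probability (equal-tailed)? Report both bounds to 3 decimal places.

[-4.207, 8.847]

The posterior is symmetric, so the 95% equal-tailed interval is δ = 2.32 ± z·3.33 with z = 1.960.
Half-width: 1.960 × 3.33 = 6.527.
2.32 − 6.527 = -4.207; 2.32 + 6.527 = 8.847.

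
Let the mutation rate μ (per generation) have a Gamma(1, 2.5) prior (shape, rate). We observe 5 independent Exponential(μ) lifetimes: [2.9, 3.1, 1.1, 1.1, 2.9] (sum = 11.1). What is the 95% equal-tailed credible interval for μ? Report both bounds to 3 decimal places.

[0.162, 0.858]

Posterior: Gamma(1+5, 2.5+11.1) = Gamma(6, 13.6) (shape, rate).
Equal-tailed 95% interval: Gamma(6, 13.6) quantiles at 0.025 and 0.975.
Posterior mean ≈ 0.441, SD ≈ 0.180; a Normal approximation gives roughly [0.088, 0.794].
Exact: lower = 0.162; upper = 0.858.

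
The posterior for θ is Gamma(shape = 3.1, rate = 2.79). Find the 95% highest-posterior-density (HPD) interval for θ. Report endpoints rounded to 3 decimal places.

The posterior is unimodal and skewed, so the HPD interval has equal density at both endpoints and is the shortest 95% interval.
Solving f(0.122) = f(2.351) with F(2.351) − F(0.122) = 0.95 gives [0.122, 2.351].
For comparison, the equal-tailed interval is [0.237, 2.646]; the HPD is narrower and shifted toward the mode.

[0.122, 2.351]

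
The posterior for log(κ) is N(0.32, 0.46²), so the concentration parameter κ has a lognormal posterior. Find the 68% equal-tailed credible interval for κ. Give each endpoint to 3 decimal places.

On the log scale the 68% interval is 0.32 ± 0.994 × 0.46 = [-0.1375, 0.7775].
Exponentiate: [e^-0.1375, e^0.7775] = [0.872, 2.176].

[0.872, 2.176]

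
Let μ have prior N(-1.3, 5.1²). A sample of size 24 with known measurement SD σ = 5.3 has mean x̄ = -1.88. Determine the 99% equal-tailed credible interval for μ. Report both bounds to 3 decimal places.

Posterior precision = 1/5.1² + 24/5.3² = 0.0384 + 0.8544 = 0.8928, so posterior SD = 1.0583.
Posterior mean = (-1.3/5.1² + 24·-1.88/5.3²) / 0.8928 = -1.8550.
Interval: -1.8550 ± 2.576 × 1.0583 → [-4.581, 0.871].

[-4.581, 0.871]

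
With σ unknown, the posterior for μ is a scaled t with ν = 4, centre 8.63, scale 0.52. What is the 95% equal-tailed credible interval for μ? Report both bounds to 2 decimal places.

[7.19, 10.07]

The t_4 distribution is symmetric; the 95% interval is 8.63 ± t·0.52 with t_{0.975,4} = 2.776.
Half-width: 2.776 × 0.52 = 1.44.
8.63 − 1.44 = 7.19; 8.63 + 1.44 = 10.07.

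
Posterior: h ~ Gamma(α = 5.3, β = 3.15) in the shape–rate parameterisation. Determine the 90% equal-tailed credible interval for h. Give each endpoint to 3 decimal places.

[0.686, 3.037]

Posterior: Gamma(shape 5.3, rate 3.15).
Equal-tailed 90% interval: Gamma(5.3, 3.15) quantiles at 0.05 and 0.95.
Posterior mean ≈ 1.683, SD ≈ 0.731; a Normal approximation gives roughly [0.480, 2.885].
Exact: lower = 0.686; upper = 3.037.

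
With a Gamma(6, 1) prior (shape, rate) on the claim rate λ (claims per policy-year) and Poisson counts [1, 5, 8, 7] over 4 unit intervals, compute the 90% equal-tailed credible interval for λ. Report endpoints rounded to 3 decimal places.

[3.812, 7.215]

Posterior: Gamma(6+21, 1+4) = Gamma(27, 5) (shape, rate).
Equal-tailed 90% interval: Gamma(27, 5) quantiles at 0.05 and 0.95.
Posterior mean ≈ 5.400, SD ≈ 1.039; a Normal approximation gives roughly [3.691, 7.109].
Exact: lower = 3.812; upper = 7.215.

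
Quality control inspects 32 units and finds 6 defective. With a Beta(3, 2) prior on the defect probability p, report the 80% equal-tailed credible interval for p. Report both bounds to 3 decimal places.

[0.157, 0.336]

Posterior: Beta(3+6, 2+26) = Beta(9, 28).
Equal-tailed 80% interval: the 0.1 and 0.9 quantiles of Beta(9, 28).
Posterior mean ≈ 0.243, SD ≈ 0.070; a Normal approximation gives roughly [0.154, 0.332].
Exact: F⁻¹(0.1) = 0.157; F⁻¹(0.9) = 0.336.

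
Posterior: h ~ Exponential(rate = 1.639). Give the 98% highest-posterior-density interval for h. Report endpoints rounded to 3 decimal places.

[0.000, 2.387]

The exponential density is strictly decreasing on [0, ∞), so the HPD interval is anchored at 0: [0, q] with P(h ≤ q) = 0.98.
q = −ln(1 − 0.98) / 1.639 = 3.9120 / 1.639 = 2.387.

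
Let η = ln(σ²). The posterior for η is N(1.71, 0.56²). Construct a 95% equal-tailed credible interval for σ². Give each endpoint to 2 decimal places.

[1.84, 16.57]

On the log scale the 95% interval is 1.71 ± 1.960 × 0.56 = [0.6124, 2.8076].
Exponentiate: [e^0.6124, e^2.8076] = [1.84, 16.57].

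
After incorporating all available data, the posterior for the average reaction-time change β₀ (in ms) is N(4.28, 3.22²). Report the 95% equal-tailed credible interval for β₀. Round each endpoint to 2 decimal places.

The posterior is symmetric, so the 95% equal-tailed interval is β₀ = 4.28 ± z·3.22 with z = 1.960.
Half-width: 1.960 × 3.22 = 6.31.
4.28 − 6.31 = -2.03; 4.28 + 6.31 = 10.59.

[-2.03, 10.59]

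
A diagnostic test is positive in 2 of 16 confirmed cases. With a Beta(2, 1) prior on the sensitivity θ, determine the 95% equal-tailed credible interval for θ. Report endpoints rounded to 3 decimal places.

[0.064, 0.414]

Posterior: Beta(2+2, 1+14) = Beta(4, 15).
Equal-tailed 95% interval: the 0.025 and 0.975 quantiles of Beta(4, 15).
Posterior mean ≈ 0.211, SD ≈ 0.091; a Normal approximation gives roughly [0.032, 0.389].
Exact: F⁻¹(0.025) = 0.064; F⁻¹(0.975) = 0.414.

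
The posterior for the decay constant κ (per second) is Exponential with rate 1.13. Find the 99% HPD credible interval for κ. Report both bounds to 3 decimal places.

[0.000, 4.075]

The exponential density is strictly decreasing on [0, ∞), so the HPD interval is anchored at 0: [0, q] with P(κ ≤ q) = 0.99.
q = −ln(1 − 0.99) / 1.13 = 4.6052 / 1.13 = 4.075.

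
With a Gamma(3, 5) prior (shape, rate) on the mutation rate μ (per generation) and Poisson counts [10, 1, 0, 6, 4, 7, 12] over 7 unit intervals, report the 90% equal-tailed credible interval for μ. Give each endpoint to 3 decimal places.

Posterior: Gamma(3+40, 5+7) = Gamma(43, 12) (shape, rate).
Equal-tailed 90% interval: Gamma(43, 12) quantiles at 0.05 and 0.95.
Posterior mean ≈ 3.583, SD ≈ 0.546; a Normal approximation gives roughly [2.684, 4.482].
Exact: lower = 2.734; upper = 4.527.

[2.734, 4.527]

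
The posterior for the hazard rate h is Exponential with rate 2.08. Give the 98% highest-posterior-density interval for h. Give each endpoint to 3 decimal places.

The exponential density is strictly decreasing on [0, ∞), so the HPD interval is anchored at 0: [0, q] with P(h ≤ q) = 0.98.
q = −ln(1 − 0.98) / 2.08 = 3.9120 / 2.08 = 1.881.

[0.000, 1.881]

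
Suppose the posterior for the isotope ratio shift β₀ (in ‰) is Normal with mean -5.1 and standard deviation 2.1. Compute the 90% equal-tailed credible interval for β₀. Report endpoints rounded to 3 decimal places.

The posterior is symmetric, so the 90% equal-tailed interval is β₀ = -5.1 ± z·2.1 with z = 1.645.
Half-width: 1.645 × 2.1 = 3.454.
-5.1 − 3.454 = -8.554; -5.1 + 3.454 = -1.646.

[-8.554, -1.646]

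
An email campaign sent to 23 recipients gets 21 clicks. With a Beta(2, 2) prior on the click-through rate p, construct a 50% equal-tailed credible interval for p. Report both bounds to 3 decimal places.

Posterior: Beta(2+21, 2+2) = Beta(23, 4).
Equal-tailed 50% interval: the 0.25 and 0.75 quantiles of Beta(23, 4).
Posterior mean ≈ 0.852, SD ≈ 0.067; a Normal approximation gives roughly [0.807, 0.897].
Exact: F⁻¹(0.25) = 0.811; F⁻¹(0.75) = 0.902.

[0.811, 0.902]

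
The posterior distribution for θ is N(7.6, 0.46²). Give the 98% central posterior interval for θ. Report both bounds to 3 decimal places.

The posterior is symmetric, so the 98% equal-tailed interval is θ = 7.6 ± z·0.46 with z = 2.326.
Half-width: 2.326 × 0.46 = 1.070.
7.6 − 1.070 = 6.530; 7.6 + 1.070 = 8.670.

[6.530, 8.670]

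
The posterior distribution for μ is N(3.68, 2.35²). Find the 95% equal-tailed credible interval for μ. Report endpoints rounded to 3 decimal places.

The posterior is symmetric, so the 95% equal-tailed interval is μ = 3.68 ± z·2.35 with z = 1.960.
Half-width: 1.960 × 2.35 = 4.606.
3.68 − 4.606 = -0.926; 3.68 + 4.606 = 8.286.

[-0.926, 8.286]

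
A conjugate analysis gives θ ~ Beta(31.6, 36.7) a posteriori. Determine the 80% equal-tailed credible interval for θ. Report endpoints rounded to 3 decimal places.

[0.386, 0.540]

Posterior: Beta(31.6, 36.7).
Equal-tailed 80% interval: the 0.1 and 0.9 quantiles of Beta(31.6, 36.7).
Posterior mean ≈ 0.463, SD ≈ 0.060; a Normal approximation gives roughly [0.386, 0.539].
Exact: F⁻¹(0.1) = 0.386; F⁻¹(0.9) = 0.540.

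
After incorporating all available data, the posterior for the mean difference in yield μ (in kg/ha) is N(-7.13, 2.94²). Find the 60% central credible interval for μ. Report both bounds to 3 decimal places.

[-9.604, -4.656]

The posterior is symmetric, so the 60% equal-tailed interval is μ = -7.13 ± z·2.94 with z = 0.842.
Half-width: 0.842 × 2.94 = 2.474.
-7.13 − 2.474 = -9.604; -7.13 + 2.474 = -4.656.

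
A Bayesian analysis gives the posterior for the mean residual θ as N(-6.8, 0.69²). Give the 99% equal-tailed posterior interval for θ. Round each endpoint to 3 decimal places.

The posterior is symmetric, so the 99% equal-tailed interval is θ = -6.8 ± z·0.69 with z = 2.576.
Half-width: 2.576 × 0.69 = 1.777.
-6.8 − 1.777 = -8.577; -6.8 + 1.777 = -5.023.

[-8.577, -5.023]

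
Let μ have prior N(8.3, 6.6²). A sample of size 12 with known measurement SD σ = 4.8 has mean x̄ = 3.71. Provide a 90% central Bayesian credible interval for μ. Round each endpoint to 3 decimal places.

[1.673, 6.134]

Posterior precision = 1/6.6² + 12/4.8² = 0.0230 + 0.5208 = 0.5438, so posterior SD = 1.3561.
Posterior mean = (8.3/6.6² + 12·3.71/4.8²) / 0.5438 = 3.9038.
Interval: 3.9038 ± 1.645 × 1.3561 → [1.673, 6.134].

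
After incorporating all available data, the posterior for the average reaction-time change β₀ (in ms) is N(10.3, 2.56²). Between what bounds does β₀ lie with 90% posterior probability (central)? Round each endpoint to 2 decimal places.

[6.09, 14.51]

The posterior is symmetric, so the 90% equal-tailed interval is β₀ = 10.3 ± z·2.56 with z = 1.645.
Half-width: 1.645 × 2.56 = 4.21.
10.3 − 4.21 = 6.09; 10.3 + 4.21 = 14.51.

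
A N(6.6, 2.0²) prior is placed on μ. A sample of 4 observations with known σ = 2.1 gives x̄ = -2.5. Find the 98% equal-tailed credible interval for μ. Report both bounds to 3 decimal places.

Posterior precision = 1/2.0² + 4/2.1² = 0.2500 + 0.9070 = 1.1570, so posterior SD = 0.9297.
Posterior mean = (6.6/2.0² + 4·-2.5/2.1²) / 1.1570 = -0.5338.
Interval: -0.5338 ± 2.326 × 0.9297 → [-2.696, 1.629].

[-2.696, 1.629]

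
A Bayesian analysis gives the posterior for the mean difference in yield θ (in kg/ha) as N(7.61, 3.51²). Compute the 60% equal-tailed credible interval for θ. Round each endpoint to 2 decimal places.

The posterior is symmetric, so the 60% equal-tailed interval is θ = 7.61 ± z·3.51 with z = 0.842.
Half-width: 0.842 × 3.51 = 2.95.
7.61 − 2.95 = 4.66; 7.61 + 2.95 = 10.56.

[4.66, 10.56]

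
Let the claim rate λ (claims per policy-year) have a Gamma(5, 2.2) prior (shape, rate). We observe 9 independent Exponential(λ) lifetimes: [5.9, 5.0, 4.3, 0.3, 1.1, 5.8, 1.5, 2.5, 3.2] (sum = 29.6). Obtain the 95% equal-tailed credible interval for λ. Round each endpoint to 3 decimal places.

[0.241, 0.699]

Posterior: Gamma(5+9, 2.2+29.6) = Gamma(14, 31.8) (shape, rate).
Equal-tailed 95% interval: Gamma(14, 31.8) quantiles at 0.025 and 0.975.
Posterior mean ≈ 0.440, SD ≈ 0.118; a Normal approximation gives roughly [0.210, 0.671].
Exact: lower = 0.241; upper = 0.699.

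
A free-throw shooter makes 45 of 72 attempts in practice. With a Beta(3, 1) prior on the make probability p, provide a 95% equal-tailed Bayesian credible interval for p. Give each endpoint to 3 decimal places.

[0.521, 0.736]

Posterior: Beta(3+45, 1+27) = Beta(48, 28).
Equal-tailed 95% interval: the 0.025 and 0.975 quantiles of Beta(48, 28).
Posterior mean ≈ 0.632, SD ≈ 0.055; a Normal approximation gives roughly [0.524, 0.739].
Exact: F⁻¹(0.025) = 0.521; F⁻¹(0.975) = 0.736.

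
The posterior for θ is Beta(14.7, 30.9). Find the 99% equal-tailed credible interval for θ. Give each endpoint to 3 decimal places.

[0.164, 0.510]

Posterior: Beta(14.7, 30.9).
Equal-tailed 99% interval: the 0.005 and 0.995 quantiles of Beta(14.7, 30.9).
Posterior mean ≈ 0.322, SD ≈ 0.068; a Normal approximation gives roughly [0.146, 0.499].
Exact: F⁻¹(0.005) = 0.164; F⁻¹(0.995) = 0.510.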